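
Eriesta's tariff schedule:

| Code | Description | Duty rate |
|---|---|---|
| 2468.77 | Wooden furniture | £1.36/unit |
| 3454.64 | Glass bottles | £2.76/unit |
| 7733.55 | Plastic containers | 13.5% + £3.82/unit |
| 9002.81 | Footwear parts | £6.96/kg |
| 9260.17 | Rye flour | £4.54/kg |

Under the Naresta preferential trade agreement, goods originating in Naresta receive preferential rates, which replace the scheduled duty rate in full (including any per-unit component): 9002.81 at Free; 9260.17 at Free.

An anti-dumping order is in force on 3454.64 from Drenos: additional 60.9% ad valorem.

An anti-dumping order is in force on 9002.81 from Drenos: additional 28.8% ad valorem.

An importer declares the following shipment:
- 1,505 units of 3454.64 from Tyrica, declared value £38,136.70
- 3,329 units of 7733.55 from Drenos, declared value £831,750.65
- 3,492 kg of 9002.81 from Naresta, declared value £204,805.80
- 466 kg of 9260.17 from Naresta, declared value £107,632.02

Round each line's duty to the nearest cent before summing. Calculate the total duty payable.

£129,156.92

Line 1 (3454.64, Tyrica, 1,505 units, £38,136.70):
Base rate for 3454.64 is £2.76/unit.
The additional-duty order on 3454.64 targets Drenos, not Tyrica; it does not apply.
Duty = 1,505 × £2.76 = £4,153.80.
Line 2 (7733.55, Drenos, 3,329 units, £831,750.65):
Base rate for 7733.55 is 13.5% + £3.82/unit.
Duty = £831,750.65 × 13.5% + 3,329 × £3.82 = £125,003.12.
Line 3 (9002.81, Naresta, 3,492 kg, £204,805.80):
Base rate for 9002.81 is £6.96/kg.
Origin Naresta qualifies under the Eriesta–Naresta agreement and 9002.81 is covered: preferential rate Free applies instead.
The additional-duty order on 9002.81 targets Drenos, not Naresta; it does not apply.
Duty = £204,805.80 × 0% = £0.00.
Line 4 (9260.17, Naresta, 466 kg, £107,632.02):
Base rate for 9260.17 is £4.54/kg.
Origin Naresta qualifies under the Eriesta–Naresta agreement and 9260.17 is covered: preferential rate Free applies instead.
Duty = £107,632.02 × 0% = £0.00.
Total = £4,153.80 + £125,003.12 + £0.00 + £0.00 = £129,156.92.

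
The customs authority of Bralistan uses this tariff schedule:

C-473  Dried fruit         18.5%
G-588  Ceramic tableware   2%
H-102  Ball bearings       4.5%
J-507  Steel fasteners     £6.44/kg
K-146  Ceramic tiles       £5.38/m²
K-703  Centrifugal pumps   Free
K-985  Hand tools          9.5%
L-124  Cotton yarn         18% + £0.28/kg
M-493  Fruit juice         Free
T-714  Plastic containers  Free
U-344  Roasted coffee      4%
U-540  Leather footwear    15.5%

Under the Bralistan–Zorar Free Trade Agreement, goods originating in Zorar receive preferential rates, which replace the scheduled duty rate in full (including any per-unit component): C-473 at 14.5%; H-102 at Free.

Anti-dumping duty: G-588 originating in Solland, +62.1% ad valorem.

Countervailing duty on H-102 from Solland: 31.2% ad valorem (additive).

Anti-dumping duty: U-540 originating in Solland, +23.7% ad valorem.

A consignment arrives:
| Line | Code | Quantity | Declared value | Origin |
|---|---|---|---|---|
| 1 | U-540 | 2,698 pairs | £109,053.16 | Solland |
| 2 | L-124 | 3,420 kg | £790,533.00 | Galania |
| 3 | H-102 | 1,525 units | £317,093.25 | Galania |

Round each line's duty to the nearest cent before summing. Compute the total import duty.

£200,271.58

Line 1 (U-540, Solland, 2,698 pairs, £109,053.16):
Base rate for U-540 is 15.5%.
Additional duty on U-540 from Solland: +23.7%. Applied ad valorem rate: 15.5% + 23.7% = 39.2%.
Duty = £109,053.16 × 39.2% = £42,748.84.
Line 2 (L-124, Galania, 3,420 kg, £790,533.00):
Base rate for L-124 is 18% + £0.28/kg.
Duty = £790,533.00 × 18% + 3,420 × £0.28 = £143,253.54.
Line 3 (H-102, Galania, 1,525 units, £317,093.25):
Base rate for H-102 is 4.5%.
H-102 has an FTA preferential rate, but origin Galania is not Zorar; base rate stands.
The additional-duty order on H-102 targets Solland, not Galania; it does not apply.
Duty = £317,093.25 × 4.5% = £14,269.20.
Total = £42,748.84 + £143,253.54 + £14,269.20 = £200,271.58.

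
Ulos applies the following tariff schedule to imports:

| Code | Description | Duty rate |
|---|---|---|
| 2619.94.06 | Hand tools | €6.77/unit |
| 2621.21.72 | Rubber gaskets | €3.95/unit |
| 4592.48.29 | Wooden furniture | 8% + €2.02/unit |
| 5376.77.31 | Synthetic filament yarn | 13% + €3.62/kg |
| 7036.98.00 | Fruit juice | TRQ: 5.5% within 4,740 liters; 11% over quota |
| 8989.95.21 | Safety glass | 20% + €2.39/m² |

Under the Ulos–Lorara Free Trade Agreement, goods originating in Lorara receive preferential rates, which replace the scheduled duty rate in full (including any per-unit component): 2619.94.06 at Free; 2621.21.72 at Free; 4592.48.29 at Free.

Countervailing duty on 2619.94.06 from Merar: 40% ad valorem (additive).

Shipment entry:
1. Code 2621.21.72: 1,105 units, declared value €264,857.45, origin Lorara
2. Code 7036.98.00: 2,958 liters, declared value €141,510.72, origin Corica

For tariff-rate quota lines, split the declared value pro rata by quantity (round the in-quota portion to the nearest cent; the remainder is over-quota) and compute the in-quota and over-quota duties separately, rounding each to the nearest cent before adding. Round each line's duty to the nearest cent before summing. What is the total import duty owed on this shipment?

€7,783.09

Line 1 (2621.21.72, Lorara, 1,105 units, €264,857.45):
Base rate for 2621.21.72 is €3.95/unit.
Origin Lorara qualifies under the Ulos–Lorara agreement and 2621.21.72 is covered: preferential rate Free applies instead.
Duty = €264,857.45 × 0% = €0.00.
Line 2 (7036.98.00, Corica, 2,958 liters, €141,510.72):
Code 7036.98.00 is under a tariff-rate quota (threshold 4,740 liters). Quantity 2,958 liters is within the quota, so the in-quota rate 5.5% applies to the full value.
Duty = €141,510.72 × 5.5% = €7,783.09.
Total = €0.00 + €7,783.09 = €7,783.09.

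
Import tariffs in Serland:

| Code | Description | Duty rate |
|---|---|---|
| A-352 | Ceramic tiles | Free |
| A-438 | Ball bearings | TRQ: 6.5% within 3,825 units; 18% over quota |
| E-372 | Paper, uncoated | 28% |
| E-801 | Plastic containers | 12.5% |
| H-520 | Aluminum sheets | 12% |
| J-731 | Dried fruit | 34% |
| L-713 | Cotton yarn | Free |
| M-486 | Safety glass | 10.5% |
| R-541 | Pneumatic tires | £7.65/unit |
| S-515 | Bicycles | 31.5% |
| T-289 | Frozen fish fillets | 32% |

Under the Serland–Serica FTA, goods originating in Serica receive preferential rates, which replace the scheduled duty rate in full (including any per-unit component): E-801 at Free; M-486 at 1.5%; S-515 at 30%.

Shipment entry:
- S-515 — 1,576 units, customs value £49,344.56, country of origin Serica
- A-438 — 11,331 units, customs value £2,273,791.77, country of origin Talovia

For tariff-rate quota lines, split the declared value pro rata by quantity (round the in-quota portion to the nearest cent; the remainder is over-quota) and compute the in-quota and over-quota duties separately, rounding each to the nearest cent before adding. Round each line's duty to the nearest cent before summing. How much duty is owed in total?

Line 1 (S-515, Serica, 1,576 units, £49,344.56):
Base rate for S-515 is 31.5%.
Origin Serica qualifies under the Serland–Serica agreement and S-515 is covered: preferential rate 30% applies instead.
Duty = £49,344.56 × 30% = £14,803.37.
Line 2 (A-438, Talovia, 11,331 units, £2,273,791.77):
Code A-438 is under a tariff-rate quota (threshold 3,825 units). In-quota: 3,825 units at 6.5%; over-quota: 7,506 units at 18%.
Pro-rata value split: in-quota = £2,273,791.77 × 3,825/11,331 = £767,562.75; over-quota = £2,273,791.77 − £767,562.75 = £1,506,229.02.
In-quota duty = £767,562.75 × 6.5% = £49,891.58. Over-quota duty = £1,506,229.02 × 18% = £271,121.22.
Line duty = £49,891.58 + £271,121.22 = £321,012.80.
Total = £14,803.37 + £321,012.80 = £335,816.17.

£335,816.17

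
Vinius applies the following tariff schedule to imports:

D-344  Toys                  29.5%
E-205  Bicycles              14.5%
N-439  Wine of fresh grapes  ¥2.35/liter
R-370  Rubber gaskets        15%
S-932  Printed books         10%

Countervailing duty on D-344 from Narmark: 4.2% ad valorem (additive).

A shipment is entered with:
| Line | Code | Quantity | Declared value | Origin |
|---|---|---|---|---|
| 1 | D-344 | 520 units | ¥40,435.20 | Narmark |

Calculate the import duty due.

Line 1 (D-344, Narmark, 520 units, ¥40,435.20):
Base rate for D-344 is 29.5%.
Additional duty on D-344 from Narmark: +4.2%. Applied ad valorem rate: 29.5% + 4.2% = 33.7%.
Duty = ¥40,435.20 × 33.7% = ¥13,626.66.

¥13,626.66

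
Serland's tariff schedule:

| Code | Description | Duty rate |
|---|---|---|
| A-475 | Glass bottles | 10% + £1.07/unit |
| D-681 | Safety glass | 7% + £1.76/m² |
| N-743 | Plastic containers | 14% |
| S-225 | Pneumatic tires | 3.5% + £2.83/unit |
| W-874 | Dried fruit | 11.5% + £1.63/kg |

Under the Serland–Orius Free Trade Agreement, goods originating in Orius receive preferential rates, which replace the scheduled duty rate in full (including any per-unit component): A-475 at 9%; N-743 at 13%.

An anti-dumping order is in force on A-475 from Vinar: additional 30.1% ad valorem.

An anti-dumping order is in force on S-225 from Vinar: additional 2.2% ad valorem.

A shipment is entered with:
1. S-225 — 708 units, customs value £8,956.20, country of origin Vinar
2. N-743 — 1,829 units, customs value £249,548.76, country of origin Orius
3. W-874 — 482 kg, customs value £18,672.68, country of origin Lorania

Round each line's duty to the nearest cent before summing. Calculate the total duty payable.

£37,888.50

Line 1 (S-225, Vinar, 708 units, £8,956.20):
Base rate for S-225 is 3.5% + £2.83/unit.
Additional duty on S-225 from Vinar: +2.2%. Applied ad valorem rate: 3.5% + 2.2% = 5.7%.
Duty = £8,956.20 × 5.7% + 708 × £2.83 = £2,514.14.
Line 2 (N-743, Orius, 1,829 units, £249,548.76):
Base rate for N-743 is 14%.
Origin Orius qualifies under the Serland–Orius agreement and N-743 is covered: preferential rate 13% applies instead.
Duty = £249,548.76 × 13% = £32,441.34.
Line 3 (W-874, Lorania, 482 kg, £18,672.68):
Base rate for W-874 is 11.5% + £1.63/kg.
Duty = £18,672.68 × 11.5% + 482 × £1.63 = £2,933.02.
Total = £2,514.14 + £32,441.34 + £2,933.02 = £37,888.50.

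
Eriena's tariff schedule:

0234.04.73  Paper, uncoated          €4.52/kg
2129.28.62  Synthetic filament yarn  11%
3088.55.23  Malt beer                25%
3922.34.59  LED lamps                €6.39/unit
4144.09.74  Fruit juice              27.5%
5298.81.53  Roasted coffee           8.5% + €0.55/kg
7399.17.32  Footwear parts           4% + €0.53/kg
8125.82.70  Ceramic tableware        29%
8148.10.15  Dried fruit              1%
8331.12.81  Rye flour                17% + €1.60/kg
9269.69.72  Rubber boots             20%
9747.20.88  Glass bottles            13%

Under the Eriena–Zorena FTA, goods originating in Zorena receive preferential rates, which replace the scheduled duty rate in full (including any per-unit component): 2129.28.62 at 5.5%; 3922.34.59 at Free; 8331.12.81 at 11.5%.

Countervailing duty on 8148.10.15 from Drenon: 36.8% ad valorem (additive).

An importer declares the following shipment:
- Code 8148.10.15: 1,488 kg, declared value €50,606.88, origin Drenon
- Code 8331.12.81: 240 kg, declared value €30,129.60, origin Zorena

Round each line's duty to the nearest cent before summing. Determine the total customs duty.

€22,594.30

Line 1 (8148.10.15, Drenon, 1,488 kg, €50,606.88):
Base rate for 8148.10.15 is 1%.
Additional duty on 8148.10.15 from Drenon: +36.8%. Applied ad valorem rate: 1% + 36.8% = 37.8%.
Duty = €50,606.88 × 37.8% = €19,129.40.
Line 2 (8331.12.81, Zorena, 240 kg, €30,129.60):
Base rate for 8331.12.81 is 17% + €1.60/kg.
Origin Zorena qualifies under the Eriena–Zorena agreement and 8331.12.81 is covered: preferential rate 11.5% applies instead.
Duty = €30,129.60 × 11.5% = €3,464.90.
Total = €19,129.40 + €3,464.90 = €22,594.30.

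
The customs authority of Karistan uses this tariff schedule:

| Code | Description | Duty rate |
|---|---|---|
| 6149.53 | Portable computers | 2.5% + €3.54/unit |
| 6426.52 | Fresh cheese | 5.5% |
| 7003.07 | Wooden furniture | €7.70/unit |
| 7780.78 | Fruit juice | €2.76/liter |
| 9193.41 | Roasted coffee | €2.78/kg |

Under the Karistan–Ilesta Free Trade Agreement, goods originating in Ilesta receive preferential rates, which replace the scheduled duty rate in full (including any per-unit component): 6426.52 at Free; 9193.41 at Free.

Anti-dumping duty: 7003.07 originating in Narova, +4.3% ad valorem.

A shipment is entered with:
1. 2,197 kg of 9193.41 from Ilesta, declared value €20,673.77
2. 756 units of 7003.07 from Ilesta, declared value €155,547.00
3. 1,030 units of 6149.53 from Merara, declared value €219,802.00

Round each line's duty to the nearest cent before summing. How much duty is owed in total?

Line 1 (9193.41, Ilesta, 2,197 kg, €20,673.77):
Base rate for 9193.41 is €2.78/kg.
Origin Ilesta qualifies under the Karistan–Ilesta agreement and 9193.41 is covered: preferential rate Free applies instead.
Duty = €20,673.77 × 0% = €0.00.
Line 2 (7003.07, Ilesta, 756 units, €155,547.00):
Base rate for 7003.07 is €7.70/unit.
Origin Ilesta is the FTA partner but 7003.07 is not on the preference list; base rate stands.
The additional-duty order on 7003.07 targets Narova, not Ilesta; it does not apply.
Duty = 756 × €7.70 = €5,821.20.
Line 3 (6149.53, Merara, 1,030 units, €219,802.00):
Base rate for 6149.53 is 2.5% + €3.54/unit.
Duty = €219,802.00 × 2.5% + 1,030 × €3.54 = €9,141.25.
Total = €0.00 + €5,821.20 + €9,141.25 = €14,962.45.

€14,962.45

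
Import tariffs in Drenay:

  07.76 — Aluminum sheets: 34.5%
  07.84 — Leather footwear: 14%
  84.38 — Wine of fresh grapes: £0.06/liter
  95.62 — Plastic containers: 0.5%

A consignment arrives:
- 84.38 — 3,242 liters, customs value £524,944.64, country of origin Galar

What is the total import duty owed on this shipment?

Line 1 (84.38, Galar, 3,242 liters, £524,944.64):
Base rate for 84.38 is £0.06/liter.
Duty = 3,242 × £0.06 = £194.52.

£194.52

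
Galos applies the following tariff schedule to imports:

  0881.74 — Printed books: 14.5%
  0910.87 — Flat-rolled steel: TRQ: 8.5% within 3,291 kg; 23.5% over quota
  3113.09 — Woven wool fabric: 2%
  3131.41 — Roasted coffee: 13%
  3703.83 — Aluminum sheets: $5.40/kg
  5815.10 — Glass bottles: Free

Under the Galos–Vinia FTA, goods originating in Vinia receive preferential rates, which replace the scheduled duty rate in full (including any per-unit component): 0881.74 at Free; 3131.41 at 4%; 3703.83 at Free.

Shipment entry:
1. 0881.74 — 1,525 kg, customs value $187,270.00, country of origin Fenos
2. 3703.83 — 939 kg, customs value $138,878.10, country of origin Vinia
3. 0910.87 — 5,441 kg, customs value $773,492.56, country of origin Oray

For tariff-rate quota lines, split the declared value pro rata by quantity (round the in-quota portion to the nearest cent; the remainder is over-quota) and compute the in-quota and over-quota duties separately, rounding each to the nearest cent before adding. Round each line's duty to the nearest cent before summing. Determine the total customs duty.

$138,747.62

Line 1 (0881.74, Fenos, 1,525 kg, $187,270.00):
Base rate for 0881.74 is 14.5%.
0881.74 has an FTA preferential rate, but origin Fenos is not Vinia; base rate stands.
Duty = $187,270.00 × 14.5% = $27,154.15.
Line 2 (3703.83, Vinia, 939 kg, $138,878.10):
Base rate for 3703.83 is $5.40/kg.
Origin Vinia qualifies under the Galos–Vinia agreement and 3703.83 is covered: preferential rate Free applies instead.
Duty = $138,878.10 × 0% = $0.00.
Line 3 (0910.87, Oray, 5,441 kg, $773,492.56):
Code 0910.87 is under a tariff-rate quota (threshold 3,291 kg). In-quota: 3,291 kg at 8.5%; over-quota: 2,150 kg at 23.5%.
Pro-rata value split: in-quota = $773,492.56 × 3,291/5,441 = $467,848.56; over-quota = $773,492.56 − $467,848.56 = $305,644.00.
In-quota duty = $467,848.56 × 8.5% = $39,767.13. Over-quota duty = $305,644.00 × 23.5% = $71,826.34.
Line duty = $39,767.13 + $71,826.34 = $111,593.47.
Total = $27,154.15 + $0.00 + $111,593.47 = $138,747.62.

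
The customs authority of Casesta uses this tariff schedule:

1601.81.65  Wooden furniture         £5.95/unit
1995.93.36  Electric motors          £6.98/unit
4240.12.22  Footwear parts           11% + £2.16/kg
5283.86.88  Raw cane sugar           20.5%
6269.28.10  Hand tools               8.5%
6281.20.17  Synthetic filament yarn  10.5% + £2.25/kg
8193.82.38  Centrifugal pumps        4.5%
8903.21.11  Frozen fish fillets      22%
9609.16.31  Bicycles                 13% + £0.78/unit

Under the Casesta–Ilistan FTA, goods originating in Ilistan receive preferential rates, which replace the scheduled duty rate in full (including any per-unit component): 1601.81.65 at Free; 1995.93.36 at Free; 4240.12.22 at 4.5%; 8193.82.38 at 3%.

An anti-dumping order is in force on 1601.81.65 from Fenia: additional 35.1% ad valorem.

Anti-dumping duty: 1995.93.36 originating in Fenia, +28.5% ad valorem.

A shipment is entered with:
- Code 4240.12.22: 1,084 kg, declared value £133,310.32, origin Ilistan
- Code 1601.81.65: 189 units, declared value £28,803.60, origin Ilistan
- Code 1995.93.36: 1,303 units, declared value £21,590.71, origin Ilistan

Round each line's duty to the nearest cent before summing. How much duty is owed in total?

£5,998.96

Line 1 (4240.12.22, Ilistan, 1,084 kg, £133,310.32):
Base rate for 4240.12.22 is 11% + £2.16/kg.
Origin Ilistan qualifies under the Casesta–Ilistan agreement and 4240.12.22 is covered: preferential rate 4.5% applies instead.
Duty = £133,310.32 × 4.5% = £5,998.96.
Line 2 (1601.81.65, Ilistan, 189 units, £28,803.60):
Base rate for 1601.81.65 is £5.95/unit.
Origin Ilistan qualifies under the Casesta–Ilistan agreement and 1601.81.65 is covered: preferential rate Free applies instead.
The additional-duty order on 1601.81.65 targets Fenia, not Ilistan; it does not apply.
Duty = £28,803.60 × 0% = £0.00.
Line 3 (1995.93.36, Ilistan, 1,303 units, £21,590.71):
Base rate for 1995.93.36 is £6.98/unit.
Origin Ilistan qualifies under the Casesta–Ilistan agreement and 1995.93.36 is covered: preferential rate Free applies instead.
The additional-duty order on 1995.93.36 targets Fenia, not Ilistan; it does not apply.
Duty = £21,590.71 × 0% = £0.00.
Total = £5,998.96 + £0.00 + £0.00 = £5,998.96.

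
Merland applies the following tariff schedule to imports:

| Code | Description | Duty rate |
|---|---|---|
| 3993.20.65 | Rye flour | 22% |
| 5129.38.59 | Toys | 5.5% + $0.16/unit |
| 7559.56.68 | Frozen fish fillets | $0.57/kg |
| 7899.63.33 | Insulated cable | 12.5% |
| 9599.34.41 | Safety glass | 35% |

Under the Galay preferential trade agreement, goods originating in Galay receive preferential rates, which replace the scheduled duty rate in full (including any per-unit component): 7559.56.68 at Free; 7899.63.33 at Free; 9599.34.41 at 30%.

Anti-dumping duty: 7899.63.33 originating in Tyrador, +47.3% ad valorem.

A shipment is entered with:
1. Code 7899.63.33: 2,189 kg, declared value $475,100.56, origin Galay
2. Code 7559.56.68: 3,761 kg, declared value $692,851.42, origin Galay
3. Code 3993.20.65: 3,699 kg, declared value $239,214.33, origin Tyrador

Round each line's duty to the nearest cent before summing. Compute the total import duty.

$52,627.15

Line 1 (7899.63.33, Galay, 2,189 kg, $475,100.56):
Base rate for 7899.63.33 is 12.5%.
Origin Galay qualifies under the Merland–Galay agreement and 7899.63.33 is covered: preferential rate Free applies instead.
The additional-duty order on 7899.63.33 targets Tyrador, not Galay; it does not apply.
Duty = $475,100.56 × 0% = $0.00.
Line 2 (7559.56.68, Galay, 3,761 kg, $692,851.42):
Base rate for 7559.56.68 is $0.57/kg.
Origin Galay qualifies under the Merland–Galay agreement and 7559.56.68 is covered: preferential rate Free applies instead.
Duty = $692,851.42 × 0% = $0.00.
Line 3 (3993.20.65, Tyrador, 3,699 kg, $239,214.33):
Base rate for 3993.20.65 is 22%.
Duty = $239,214.33 × 22% = $52,627.15.
Total = $0.00 + $0.00 + $52,627.15 = $52,627.15.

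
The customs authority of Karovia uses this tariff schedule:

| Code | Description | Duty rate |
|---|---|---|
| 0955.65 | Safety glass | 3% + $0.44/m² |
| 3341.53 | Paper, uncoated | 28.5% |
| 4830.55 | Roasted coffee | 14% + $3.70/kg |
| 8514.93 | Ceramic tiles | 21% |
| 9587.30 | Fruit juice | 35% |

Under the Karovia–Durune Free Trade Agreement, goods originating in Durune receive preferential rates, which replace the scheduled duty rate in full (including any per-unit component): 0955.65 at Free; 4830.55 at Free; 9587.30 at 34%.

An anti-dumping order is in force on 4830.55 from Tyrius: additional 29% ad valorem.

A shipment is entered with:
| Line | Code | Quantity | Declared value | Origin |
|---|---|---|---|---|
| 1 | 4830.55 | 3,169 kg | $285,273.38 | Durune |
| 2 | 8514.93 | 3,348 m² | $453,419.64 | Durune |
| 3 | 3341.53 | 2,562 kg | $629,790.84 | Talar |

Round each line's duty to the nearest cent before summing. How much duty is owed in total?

$274,708.51

Line 1 (4830.55, Durune, 3,169 kg, $285,273.38):
Base rate for 4830.55 is 14% + $3.70/kg.
Origin Durune qualifies under the Karovia–Durune agreement and 4830.55 is covered: preferential rate Free applies instead.
The additional-duty order on 4830.55 targets Tyrius, not Durune; it does not apply.
Duty = $285,273.38 × 0% = $0.00.
Line 2 (8514.93, Durune, 3,348 m², $453,419.64):
Base rate for 8514.93 is 21%.
Origin Durune is the FTA partner but 8514.93 is not on the preference list; base rate stands.
Duty = $453,419.64 × 21% = $95,218.12.
Line 3 (3341.53, Talar, 2,562 kg, $629,790.84):
Base rate for 3341.53 is 28.5%.
Duty = $629,790.84 × 28.5% = $179,490.39.
Total = $0.00 + $95,218.12 + $179,490.39 = $274,708.51.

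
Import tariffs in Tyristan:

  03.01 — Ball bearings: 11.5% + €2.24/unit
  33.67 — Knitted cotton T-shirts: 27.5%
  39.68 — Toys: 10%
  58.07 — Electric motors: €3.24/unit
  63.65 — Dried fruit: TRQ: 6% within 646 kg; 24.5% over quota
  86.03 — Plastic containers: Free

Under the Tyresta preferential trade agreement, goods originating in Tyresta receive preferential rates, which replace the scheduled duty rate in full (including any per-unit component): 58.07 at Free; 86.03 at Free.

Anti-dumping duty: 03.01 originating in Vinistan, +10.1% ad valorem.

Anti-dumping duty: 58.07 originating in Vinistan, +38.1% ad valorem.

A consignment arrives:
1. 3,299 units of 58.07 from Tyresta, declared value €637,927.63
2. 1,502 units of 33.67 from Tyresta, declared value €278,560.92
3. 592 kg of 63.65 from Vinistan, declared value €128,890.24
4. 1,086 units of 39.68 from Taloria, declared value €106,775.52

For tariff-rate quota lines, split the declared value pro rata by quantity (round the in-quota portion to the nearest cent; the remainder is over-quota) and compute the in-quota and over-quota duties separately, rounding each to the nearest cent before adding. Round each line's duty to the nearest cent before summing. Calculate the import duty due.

€95,015.21

Line 1 (58.07, Tyresta, 3,299 units, €637,927.63):
Base rate for 58.07 is €3.24/unit.
Origin Tyresta qualifies under the Tyristan–Tyresta agreement and 58.07 is covered: preferential rate Free applies instead.
The additional-duty order on 58.07 targets Vinistan, not Tyresta; it does not apply.
Duty = €637,927.63 × 0% = €0.00.
Line 2 (33.67, Tyresta, 1,502 units, €278,560.92):
Base rate for 33.67 is 27.5%.
Origin Tyresta is the FTA partner but 33.67 is not on the preference list; base rate stands.
Duty = €278,560.92 × 27.5% = €76,604.25.
Line 3 (63.65, Vinistan, 592 kg, €128,890.24):
Code 63.65 is under a tariff-rate quota (threshold 646 kg). Quantity 592 kg is within the quota, so the in-quota rate 6% applies to the full value.
Duty = €128,890.24 × 6% = €7,733.41.
Line 4 (39.68, Taloria, 1,086 units, €106,775.52):
Base rate for 39.68 is 10%.
Duty = €106,775.52 × 10% = €10,677.55.
Total = €0.00 + €76,604.25 + €7,733.41 + €10,677.55 = €95,015.21.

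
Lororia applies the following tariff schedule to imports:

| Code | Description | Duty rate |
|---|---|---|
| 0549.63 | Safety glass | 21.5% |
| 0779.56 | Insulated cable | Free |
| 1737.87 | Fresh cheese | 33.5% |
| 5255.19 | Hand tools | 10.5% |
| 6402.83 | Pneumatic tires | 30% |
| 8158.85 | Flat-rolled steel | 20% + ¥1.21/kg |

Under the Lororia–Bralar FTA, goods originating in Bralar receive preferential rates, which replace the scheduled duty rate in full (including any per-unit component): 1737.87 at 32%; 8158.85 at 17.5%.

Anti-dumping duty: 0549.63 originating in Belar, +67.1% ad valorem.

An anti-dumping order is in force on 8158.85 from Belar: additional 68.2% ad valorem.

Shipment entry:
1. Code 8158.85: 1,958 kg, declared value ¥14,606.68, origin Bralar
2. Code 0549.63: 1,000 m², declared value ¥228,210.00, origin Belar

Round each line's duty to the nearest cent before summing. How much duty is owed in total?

Line 1 (8158.85, Bralar, 1,958 kg, ¥14,606.68):
Base rate for 8158.85 is 20% + ¥1.21/kg.
Origin Bralar qualifies under the Lororia–Bralar agreement and 8158.85 is covered: preferential rate 17.5% applies instead.
The additional-duty order on 8158.85 targets Belar, not Bralar; it does not apply.
Duty = ¥14,606.68 × 17.5% = ¥2,556.17.
Line 2 (0549.63, Belar, 1,000 m², ¥228,210.00):
Base rate for 0549.63 is 21.5%.
Additional duty on 0549.63 from Belar: +67.1%. Applied ad valorem rate: 21.5% + 67.1% = 88.6%.
Duty = ¥228,210.00 × 88.6% = ¥202,194.06.
Total = ¥2,556.17 + ¥202,194.06 = ¥204,750.23.

¥204,750.23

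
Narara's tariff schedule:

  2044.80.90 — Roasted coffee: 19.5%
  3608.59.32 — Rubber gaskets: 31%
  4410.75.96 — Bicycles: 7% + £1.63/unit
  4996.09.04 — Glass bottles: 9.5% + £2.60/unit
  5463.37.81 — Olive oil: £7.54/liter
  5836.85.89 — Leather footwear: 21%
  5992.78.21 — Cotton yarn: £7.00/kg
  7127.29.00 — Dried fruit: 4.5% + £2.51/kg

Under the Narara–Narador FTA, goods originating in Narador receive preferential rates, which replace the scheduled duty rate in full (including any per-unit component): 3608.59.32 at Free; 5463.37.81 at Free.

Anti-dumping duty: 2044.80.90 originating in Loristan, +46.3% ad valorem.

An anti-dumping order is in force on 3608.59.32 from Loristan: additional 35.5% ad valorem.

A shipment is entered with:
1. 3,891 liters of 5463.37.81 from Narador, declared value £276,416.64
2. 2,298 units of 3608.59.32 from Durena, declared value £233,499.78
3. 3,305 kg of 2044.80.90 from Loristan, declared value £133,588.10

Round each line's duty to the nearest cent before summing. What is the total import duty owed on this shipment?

Line 1 (5463.37.81, Narador, 3,891 liters, £276,416.64):
Base rate for 5463.37.81 is £7.54/liter.
Origin Narador qualifies under the Narara–Narador agreement and 5463.37.81 is covered: preferential rate Free applies instead.
Duty = £276,416.64 × 0% = £0.00.
Line 2 (3608.59.32, Durena, 2,298 units, £233,499.78):
Base rate for 3608.59.32 is 31%.
3608.59.32 has an FTA preferential rate, but origin Durena is not Narador; base rate stands.
The additional-duty order on 3608.59.32 targets Loristan, not Durena; it does not apply.
Duty = £233,499.78 × 31% = £72,384.93.
Line 3 (2044.80.90, Loristan, 3,305 kg, £133,588.10):
Base rate for 2044.80.90 is 19.5%.
Additional duty on 2044.80.90 from Loristan: +46.3%. Applied ad valorem rate: 19.5% + 46.3% = 65.8%.
Duty = £133,588.10 × 65.8% = £87,900.97.
Total = £0.00 + £72,384.93 + £87,900.97 = £160,285.90.

£160,285.90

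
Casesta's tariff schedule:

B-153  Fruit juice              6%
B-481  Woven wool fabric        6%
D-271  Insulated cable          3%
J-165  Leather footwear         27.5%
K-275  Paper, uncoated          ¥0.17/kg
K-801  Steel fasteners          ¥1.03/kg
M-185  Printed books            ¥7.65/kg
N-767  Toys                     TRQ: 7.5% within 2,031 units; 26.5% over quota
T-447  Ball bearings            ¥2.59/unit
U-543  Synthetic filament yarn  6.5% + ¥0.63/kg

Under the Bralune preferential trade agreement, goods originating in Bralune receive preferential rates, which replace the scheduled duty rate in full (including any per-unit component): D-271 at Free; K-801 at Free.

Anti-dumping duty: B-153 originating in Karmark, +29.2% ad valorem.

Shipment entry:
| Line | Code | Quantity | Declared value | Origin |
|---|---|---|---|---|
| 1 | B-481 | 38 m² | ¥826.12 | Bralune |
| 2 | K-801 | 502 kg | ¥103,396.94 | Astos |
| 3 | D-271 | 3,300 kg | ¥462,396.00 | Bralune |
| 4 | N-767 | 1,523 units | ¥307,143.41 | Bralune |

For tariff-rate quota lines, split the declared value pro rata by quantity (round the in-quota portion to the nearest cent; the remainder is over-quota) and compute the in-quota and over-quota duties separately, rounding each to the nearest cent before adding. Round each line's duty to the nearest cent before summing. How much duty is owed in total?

Line 1 (B-481, Bralune, 38 m², ¥826.12):
Base rate for B-481 is 6%.
Origin Bralune is the FTA partner but B-481 is not on the preference list; base rate stands.
Duty = ¥826.12 × 6% = ¥49.57.
Line 2 (K-801, Astos, 502 kg, ¥103,396.94):
Base rate for K-801 is ¥1.03/kg.
K-801 has an FTA preferential rate, but origin Astos is not Bralune; base rate stands.
Duty = 502 × ¥1.03 = ¥517.06.
Line 3 (D-271, Bralune, 3,300 kg, ¥462,396.00):
Base rate for D-271 is 3%.
Origin Bralune qualifies under the Casesta–Bralune agreement and D-271 is covered: preferential rate Free applies instead.
Duty = ¥462,396.00 × 0% = ¥0.00.
Line 4 (N-767, Bralune, 1,523 units, ¥307,143.41):
Code N-767 is under a tariff-rate quota (threshold 2,031 units). Quantity 1,523 units is within the quota, so the in-quota rate 7.5% applies to the full value.
Duty = ¥307,143.41 × 7.5% = ¥23,035.76.
Total = ¥49.57 + ¥517.06 + ¥0.00 + ¥23,035.76 = ¥23,602.39.

¥23,602.39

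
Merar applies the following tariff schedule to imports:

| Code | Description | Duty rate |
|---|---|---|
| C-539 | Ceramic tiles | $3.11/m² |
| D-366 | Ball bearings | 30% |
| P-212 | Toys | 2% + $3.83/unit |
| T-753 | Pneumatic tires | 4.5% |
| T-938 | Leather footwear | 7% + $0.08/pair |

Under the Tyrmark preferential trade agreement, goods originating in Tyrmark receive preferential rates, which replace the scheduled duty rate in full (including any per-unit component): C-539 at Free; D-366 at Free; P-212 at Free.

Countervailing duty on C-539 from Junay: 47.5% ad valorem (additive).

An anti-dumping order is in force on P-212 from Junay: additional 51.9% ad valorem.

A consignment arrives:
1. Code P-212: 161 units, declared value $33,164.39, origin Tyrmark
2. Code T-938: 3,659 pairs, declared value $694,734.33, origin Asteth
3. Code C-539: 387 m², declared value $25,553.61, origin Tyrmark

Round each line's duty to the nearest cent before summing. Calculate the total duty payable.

Line 1 (P-212, Tyrmark, 161 units, $33,164.39):
Base rate for P-212 is 2% + $3.83/unit.
Origin Tyrmark qualifies under the Merar–Tyrmark agreement and P-212 is covered: preferential rate Free applies instead.
The additional-duty order on P-212 targets Junay, not Tyrmark; it does not apply.
Duty = $33,164.39 × 0% = $0.00.
Line 2 (T-938, Asteth, 3,659 pairs, $694,734.33):
Base rate for T-938 is 7% + $0.08/pair.
Duty = $694,734.33 × 7% + 3,659 × $0.08 = $48,924.12.
Line 3 (C-539, Tyrmark, 387 m², $25,553.61):
Base rate for C-539 is $3.11/m².
Origin Tyrmark qualifies under the Merar–Tyrmark agreement and C-539 is covered: preferential rate Free applies instead.
The additional-duty order on C-539 targets Junay, not Tyrmark; it does not apply.
Duty = $25,553.61 × 0% = $0.00.
Total = $0.00 + $48,924.12 + $0.00 = $48,924.12.

$48,924.12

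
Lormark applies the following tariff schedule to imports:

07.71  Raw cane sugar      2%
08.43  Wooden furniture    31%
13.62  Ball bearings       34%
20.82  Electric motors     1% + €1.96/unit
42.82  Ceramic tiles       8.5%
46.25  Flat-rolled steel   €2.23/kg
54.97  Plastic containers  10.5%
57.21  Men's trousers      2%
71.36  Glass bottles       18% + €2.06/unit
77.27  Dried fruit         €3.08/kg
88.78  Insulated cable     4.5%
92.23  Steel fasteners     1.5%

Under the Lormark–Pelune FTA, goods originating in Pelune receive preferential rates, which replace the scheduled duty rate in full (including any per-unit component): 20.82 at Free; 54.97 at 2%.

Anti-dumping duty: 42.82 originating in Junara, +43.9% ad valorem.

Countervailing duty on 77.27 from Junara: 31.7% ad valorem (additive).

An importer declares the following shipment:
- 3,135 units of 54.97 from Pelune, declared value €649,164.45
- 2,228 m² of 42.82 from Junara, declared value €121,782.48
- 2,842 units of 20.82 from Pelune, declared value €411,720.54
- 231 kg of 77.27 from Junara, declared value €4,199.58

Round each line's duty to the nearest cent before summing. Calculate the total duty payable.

Line 1 (54.97, Pelune, 3,135 units, €649,164.45):
Base rate for 54.97 is 10.5%.
Origin Pelune qualifies under the Lormark–Pelune agreement and 54.97 is covered: preferential rate 2% applies instead.
Duty = €649,164.45 × 2% = €12,983.29.
Line 2 (42.82, Junara, 2,228 m², €121,782.48):
Base rate for 42.82 is 8.5%.
Additional duty on 42.82 from Junara: +43.9%. Applied ad valorem rate: 8.5% + 43.9% = 52.4%.
Duty = €121,782.48 × 52.4% = €63,814.02.
Line 3 (20.82, Pelune, 2,842 units, €411,720.54):
Base rate for 20.82 is 1% + €1.96/unit.
Origin Pelune qualifies under the Lormark–Pelune agreement and 20.82 is covered: preferential rate Free applies instead.
Duty = €411,720.54 × 0% = €0.00.
Line 4 (77.27, Junara, 231 kg, €4,199.58):
Base rate for 77.27 is €3.08/kg.
Additional duty on 77.27 from Junara: +31.7% ad valorem. Applied ad valorem rate = 31.7%.
Duty = €4,199.58 × 31.7% + 231 × €3.08 = €2,042.75.
Total = €12,983.29 + €63,814.02 + €0.00 + €2,042.75 = €78,840.06.

€78,840.06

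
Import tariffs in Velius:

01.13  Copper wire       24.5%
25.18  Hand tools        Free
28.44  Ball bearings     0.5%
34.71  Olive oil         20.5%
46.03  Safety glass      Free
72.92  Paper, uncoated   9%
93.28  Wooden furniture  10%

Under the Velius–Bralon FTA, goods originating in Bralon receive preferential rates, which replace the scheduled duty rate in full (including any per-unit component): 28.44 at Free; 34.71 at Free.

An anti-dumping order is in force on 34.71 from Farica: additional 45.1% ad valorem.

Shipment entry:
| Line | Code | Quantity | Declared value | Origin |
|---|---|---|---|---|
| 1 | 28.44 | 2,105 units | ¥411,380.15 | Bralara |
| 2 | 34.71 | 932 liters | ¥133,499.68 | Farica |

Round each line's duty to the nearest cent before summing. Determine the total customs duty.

Line 1 (28.44, Bralara, 2,105 units, ¥411,380.15):
Base rate for 28.44 is 0.5%.
28.44 has an FTA preferential rate, but origin Bralara is not Bralon; base rate stands.
Duty = ¥411,380.15 × 0.5% = ¥2,056.90.
Line 2 (34.71, Farica, 932 liters, ¥133,499.68):
Base rate for 34.71 is 20.5%.
34.71 has an FTA preferential rate, but origin Farica is not Bralon; base rate stands.
Additional duty on 34.71 from Farica: +45.1%. Applied ad valorem rate: 20.5% + 45.1% = 65.6%.
Duty = ¥133,499.68 × 65.6% = ¥87,575.79.
Total = ¥2,056.90 + ¥87,575.79 = ¥89,632.69.

¥89,632.69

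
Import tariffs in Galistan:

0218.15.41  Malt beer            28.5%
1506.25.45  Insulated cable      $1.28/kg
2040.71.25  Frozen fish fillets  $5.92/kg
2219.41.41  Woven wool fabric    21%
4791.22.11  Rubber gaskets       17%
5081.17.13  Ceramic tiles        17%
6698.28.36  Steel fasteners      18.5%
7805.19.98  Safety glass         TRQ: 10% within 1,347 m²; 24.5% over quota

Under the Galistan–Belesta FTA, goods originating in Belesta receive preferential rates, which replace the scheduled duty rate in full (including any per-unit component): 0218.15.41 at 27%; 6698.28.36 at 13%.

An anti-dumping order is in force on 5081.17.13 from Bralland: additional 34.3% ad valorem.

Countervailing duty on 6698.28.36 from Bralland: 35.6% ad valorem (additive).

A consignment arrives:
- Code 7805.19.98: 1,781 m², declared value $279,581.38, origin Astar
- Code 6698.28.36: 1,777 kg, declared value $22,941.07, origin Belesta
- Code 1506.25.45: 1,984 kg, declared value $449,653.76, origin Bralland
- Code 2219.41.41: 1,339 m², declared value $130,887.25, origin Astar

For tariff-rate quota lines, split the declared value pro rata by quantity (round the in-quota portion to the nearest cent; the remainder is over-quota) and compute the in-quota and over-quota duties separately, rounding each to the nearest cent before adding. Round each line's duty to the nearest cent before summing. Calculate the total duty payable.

$70,845.07

Line 1 (7805.19.98, Astar, 1,781 m², $279,581.38):
Code 7805.19.98 is under a tariff-rate quota (threshold 1,347 m²). In-quota: 1,347 m² at 10%; over-quota: 434 m² at 24.5%.
Pro-rata value split: in-quota = $279,581.38 × 1,347/1,781 = $211,452.06; over-quota = $279,581.38 − $211,452.06 = $68,129.32.
In-quota duty = $211,452.06 × 10% = $21,145.21. Over-quota duty = $68,129.32 × 24.5% = $16,691.68.
Line duty = $21,145.21 + $16,691.68 = $37,836.89.
Line 2 (6698.28.36, Belesta, 1,777 kg, $22,941.07):
Base rate for 6698.28.36 is 18.5%.
Origin Belesta qualifies under the Galistan–Belesta agreement and 6698.28.36 is covered: preferential rate 13% applies instead.
The additional-duty order on 6698.28.36 targets Bralland, not Belesta; it does not apply.
Duty = $22,941.07 × 13% = $2,982.34.
Line 3 (1506.25.45, Bralland, 1,984 kg, $449,653.76):
Base rate for 1506.25.45 is $1.28/kg.
Duty = 1,984 × $1.28 = $2,539.52.
Line 4 (2219.41.41, Astar, 1,339 m², $130,887.25):
Base rate for 2219.41.41 is 21%.
Duty = $130,887.25 × 21% = $27,486.32.
Total = $37,836.89 + $2,982.34 + $2,539.52 + $27,486.32 = $70,845.07.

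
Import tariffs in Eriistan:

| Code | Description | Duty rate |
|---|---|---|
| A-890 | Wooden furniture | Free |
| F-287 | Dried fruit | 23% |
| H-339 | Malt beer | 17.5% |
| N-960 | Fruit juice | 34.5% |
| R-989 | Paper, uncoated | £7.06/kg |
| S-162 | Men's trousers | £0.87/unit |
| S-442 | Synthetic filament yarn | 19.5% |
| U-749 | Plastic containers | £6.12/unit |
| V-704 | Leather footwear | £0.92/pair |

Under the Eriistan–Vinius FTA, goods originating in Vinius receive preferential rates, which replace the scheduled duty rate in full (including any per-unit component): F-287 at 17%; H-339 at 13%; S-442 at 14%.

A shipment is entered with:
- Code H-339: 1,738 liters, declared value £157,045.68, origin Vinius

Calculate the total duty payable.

£20,415.94

Line 1 (H-339, Vinius, 1,738 liters, £157,045.68):
Base rate for H-339 is 17.5%.
Origin Vinius qualifies under the Eriistan–Vinius agreement and H-339 is covered: preferential rate 13% applies instead.
Duty = £157,045.68 × 13% = £20,415.94.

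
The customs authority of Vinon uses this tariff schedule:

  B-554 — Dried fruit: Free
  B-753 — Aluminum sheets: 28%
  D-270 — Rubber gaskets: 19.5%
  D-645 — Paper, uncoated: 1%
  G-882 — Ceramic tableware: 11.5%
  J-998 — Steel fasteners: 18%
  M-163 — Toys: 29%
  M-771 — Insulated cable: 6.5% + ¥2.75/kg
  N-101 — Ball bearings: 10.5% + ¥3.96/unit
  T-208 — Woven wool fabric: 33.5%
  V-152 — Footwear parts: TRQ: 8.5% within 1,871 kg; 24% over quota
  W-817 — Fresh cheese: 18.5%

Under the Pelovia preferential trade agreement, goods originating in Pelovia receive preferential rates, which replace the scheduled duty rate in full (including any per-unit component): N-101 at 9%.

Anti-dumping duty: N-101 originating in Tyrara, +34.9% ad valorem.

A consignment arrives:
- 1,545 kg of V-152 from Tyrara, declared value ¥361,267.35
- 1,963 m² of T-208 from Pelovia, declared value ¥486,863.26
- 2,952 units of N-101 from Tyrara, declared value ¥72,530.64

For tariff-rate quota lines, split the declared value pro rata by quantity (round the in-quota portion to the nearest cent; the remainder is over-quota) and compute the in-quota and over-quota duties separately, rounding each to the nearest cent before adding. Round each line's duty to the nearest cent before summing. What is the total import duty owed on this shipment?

Line 1 (V-152, Tyrara, 1,545 kg, ¥361,267.35):
Code V-152 is under a tariff-rate quota (threshold 1,871 kg). Quantity 1,545 kg is within the quota, so the in-quota rate 8.5% applies to the full value.
Duty = ¥361,267.35 × 8.5% = ¥30,707.72.
Line 2 (T-208, Pelovia, 1,963 m², ¥486,863.26):
Base rate for T-208 is 33.5%.
Origin Pelovia is the FTA partner but T-208 is not on the preference list; base rate stands.
Duty = ¥486,863.26 × 33.5% = ¥163,099.19.
Line 3 (N-101, Tyrara, 2,952 units, ¥72,530.64):
Base rate for N-101 is 10.5% + ¥3.96/unit.
N-101 has an FTA preferential rate, but origin Tyrara is not Pelovia; base rate stands.
Additional duty on N-101 from Tyrara: +34.9%. Applied ad valorem rate: 10.5% + 34.9% = 45.4%.
Duty = ¥72,530.64 × 45.4% + 2,952 × ¥3.96 = ¥44,618.83.
Total = ¥30,707.72 + ¥163,099.19 + ¥44,618.83 = ¥238,425.74.

¥238,425.74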